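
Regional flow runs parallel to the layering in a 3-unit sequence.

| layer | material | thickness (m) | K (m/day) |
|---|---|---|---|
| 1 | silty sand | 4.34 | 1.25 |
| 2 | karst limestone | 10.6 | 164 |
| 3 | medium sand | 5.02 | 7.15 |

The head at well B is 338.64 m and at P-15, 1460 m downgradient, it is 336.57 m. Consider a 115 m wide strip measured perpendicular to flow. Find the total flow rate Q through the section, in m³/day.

Flow is parallel to layering, so each bed carries its own Darcy discharge and the transmissivities add.
Σ(K_i·b_i) = 1.25×4.34 + 164×10.6 + 7.15×5.02 = 1780 m²/day.
Hydraulic gradient i = (338.64 − 336.57) / 1460 = 2.07 / 1460 = 0.001418.
Q = Σ(K_i·b_i) · W · i = 1780 × 115 × 0.001418 = 290.2 m³/day.

290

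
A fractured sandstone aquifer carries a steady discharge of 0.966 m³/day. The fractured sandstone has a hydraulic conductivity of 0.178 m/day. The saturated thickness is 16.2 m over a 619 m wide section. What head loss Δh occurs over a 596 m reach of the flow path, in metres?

0.323

Cross-sectional area A = 619 × 16.2 = 10028 m².
From Q = K·A·i, i = Q / (K·A) = 0.966 / (0.1780 × 10028) = 0.0005412.
Head loss Δh = i · L = 0.0005412 × 596 = 0.3226 m.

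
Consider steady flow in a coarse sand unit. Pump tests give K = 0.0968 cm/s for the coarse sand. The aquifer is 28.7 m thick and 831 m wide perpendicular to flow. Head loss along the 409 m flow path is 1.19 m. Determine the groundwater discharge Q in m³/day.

5800

Convert K: 0.0968 cm/s × 864 = 83.64 m/day.
Cross-sectional area A = 831 × 28.7 = 23850 m².
Hydraulic gradient i = Δh / L = 1.19 / 409 = 0.002910.
Darcy's law: Q = K · A · i = 83.64 × 23850 × 0.002910 = 5804 m³/day.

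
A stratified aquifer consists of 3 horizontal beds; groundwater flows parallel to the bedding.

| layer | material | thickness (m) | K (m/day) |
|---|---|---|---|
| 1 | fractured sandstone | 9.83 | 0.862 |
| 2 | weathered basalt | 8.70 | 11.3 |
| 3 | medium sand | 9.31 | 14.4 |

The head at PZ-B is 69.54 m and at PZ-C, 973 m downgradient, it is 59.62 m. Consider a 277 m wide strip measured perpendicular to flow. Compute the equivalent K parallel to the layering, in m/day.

Flow is parallel to layering, so each bed carries its own Darcy discharge and the transmissivities add.
Σ(K_i·b_i) = 0.862×9.83 + 11.3×8.70 + 14.4×9.31 = 240.8 m²/day.
Total thickness b = 27.84 m, so K_eq = Σ(K_i·b_i)/b = 8.651 m/day.

8.65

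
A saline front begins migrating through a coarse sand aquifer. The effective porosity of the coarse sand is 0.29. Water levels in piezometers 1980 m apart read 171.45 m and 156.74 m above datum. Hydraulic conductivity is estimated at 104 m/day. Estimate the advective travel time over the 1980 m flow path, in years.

2.03

Hydraulic gradient i = (171.45 − 156.74) / 1980 = 14.71 / 1980 = 0.007429.
Darcy flux q = K · i = 104.0 × 0.007429 = 0.7726 m/day.
Seepage velocity v = q / n_e = 0.7726 / 0.29 = 2.664 m/day.
Travel time t = L / v = 1980 / 2.664 = 743.2 days = 2.035 years.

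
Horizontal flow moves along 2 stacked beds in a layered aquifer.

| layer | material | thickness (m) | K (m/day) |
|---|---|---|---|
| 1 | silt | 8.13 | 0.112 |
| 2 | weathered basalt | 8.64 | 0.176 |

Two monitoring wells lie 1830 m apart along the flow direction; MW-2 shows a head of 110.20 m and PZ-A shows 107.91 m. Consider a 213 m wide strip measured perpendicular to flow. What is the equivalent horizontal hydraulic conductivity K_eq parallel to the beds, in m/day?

Flow is parallel to layering, so each bed carries its own Darcy discharge and the transmissivities add.
Σ(K_i·b_i) = 0.112×8.13 + 0.176×8.64 = 2.431 m²/day.
Total thickness b = 16.77 m, so K_eq = Σ(K_i·b_i)/b = 0.1450 m/day.

0.145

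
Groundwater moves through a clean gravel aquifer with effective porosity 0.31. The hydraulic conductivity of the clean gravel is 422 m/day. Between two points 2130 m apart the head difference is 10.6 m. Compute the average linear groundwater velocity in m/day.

Hydraulic gradient i = Δh / L = 10.6 / 2130 = 0.004977.
Darcy flux q = K · i = 422.0 × 0.004977 = 2.100 m/day.
Seepage velocity v = q / n_e = 2.100 / 0.31 = 6.774 m/day.

6.77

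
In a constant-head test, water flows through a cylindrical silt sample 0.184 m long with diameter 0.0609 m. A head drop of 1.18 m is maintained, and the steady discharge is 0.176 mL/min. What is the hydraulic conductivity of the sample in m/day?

0.0136

Cross-sectional area A = π·(d/2)² = π × (0.0609/2)² = 0.002913 m².
Convert discharge: 0.176 mL/min = 2.933e-09 m³/s.
Darcy's law rearranged: K = Q·L / (A·Δh) = 2.933e-09 × 0.184 / (0.002913 × 1.18) = 1.570e-07 m/s = 0.01357 m/day.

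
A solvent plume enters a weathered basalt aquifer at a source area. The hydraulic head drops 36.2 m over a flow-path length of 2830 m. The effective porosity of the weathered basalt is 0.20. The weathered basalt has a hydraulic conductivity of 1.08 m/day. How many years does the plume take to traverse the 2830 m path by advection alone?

112

Hydraulic gradient i = Δh / L = 36.2 / 2830 = 0.01279.
Darcy flux q = K · i = 1.080 × 0.01279 = 0.01381 m/day.
Seepage velocity v = q / n_e = 0.01381 / 0.20 = 0.06907 m/day.
Travel time t = L / v = 2830 / 0.06907 = 40970 days = 112.2 years.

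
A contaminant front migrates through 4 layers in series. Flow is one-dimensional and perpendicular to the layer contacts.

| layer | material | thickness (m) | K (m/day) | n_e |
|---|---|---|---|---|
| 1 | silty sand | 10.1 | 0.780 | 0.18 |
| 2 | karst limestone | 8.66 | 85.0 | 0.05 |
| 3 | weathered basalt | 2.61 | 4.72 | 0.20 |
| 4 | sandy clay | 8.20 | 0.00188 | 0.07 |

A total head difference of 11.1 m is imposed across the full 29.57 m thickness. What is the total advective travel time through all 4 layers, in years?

3.61

With flow normal to the layers, continuity requires the same specific discharge q through every layer.
Σ(b_i/K_i) = 10.1/0.780 + 8.66/85.0 + 2.61/4.72 + 8.20/0.00188 = 4375 d.
q = Δh / Σ(b_i/K_i) = 11.1 / 4375 = 0.002537 m/day.
In each layer the seepage velocity is v_i = q/n_i, so the layer transit time is t_i = b_i·n_i / q:
  layer 1 (silty sand): t_1 = 10.1 × 0.18 / 0.002537 = 716.6 d
  layer 2 (karst limestone): t_2 = 8.66 × 0.05 / 0.002537 = 170.7 d
  layer 3 (weathered basalt): t_3 = 2.61 × 0.20 / 0.002537 = 205.8 d
  layer 4 (sandy clay): t_4 = 8.20 × 0.07 / 0.002537 = 226.3 d
Total t = Σ t_i = 1319 days = 3.612 years.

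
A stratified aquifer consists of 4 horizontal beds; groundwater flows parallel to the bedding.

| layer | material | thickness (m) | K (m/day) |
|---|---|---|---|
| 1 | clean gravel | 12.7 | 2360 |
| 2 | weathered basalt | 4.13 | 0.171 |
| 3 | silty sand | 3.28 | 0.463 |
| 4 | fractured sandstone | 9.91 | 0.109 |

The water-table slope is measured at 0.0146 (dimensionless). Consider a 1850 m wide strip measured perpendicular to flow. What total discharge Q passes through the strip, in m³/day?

810000

Flow is parallel to layering, so each bed carries its own Darcy discharge and the transmissivities add.
Σ(K_i·b_i) = 2360×12.7 + 0.171×4.13 + 0.463×3.28 + 0.109×9.91 = 29975 m²/day.
Hydraulic gradient i = 0.0146.
Q = Σ(K_i·b_i) · W · i = 29975 × 1850 × 0.01460 = 8.096e+05 m³/day.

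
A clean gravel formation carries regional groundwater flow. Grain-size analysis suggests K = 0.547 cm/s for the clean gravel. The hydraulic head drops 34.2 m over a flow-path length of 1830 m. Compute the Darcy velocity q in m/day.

Convert K: 0.547 cm/s × 864 = 472.6 m/day.
Hydraulic gradient i = Δh / L = 34.2 / 1830 = 0.01869.
Specific discharge q = K · i = 472.6 × 0.01869 = 8.832 m/day.

8.83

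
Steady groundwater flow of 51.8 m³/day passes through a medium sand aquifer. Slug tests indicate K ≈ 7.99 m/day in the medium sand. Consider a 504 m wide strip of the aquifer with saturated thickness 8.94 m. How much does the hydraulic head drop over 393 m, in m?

0.565

Cross-sectional area A = 504 × 8.94 = 4506 m².
From Q = K·A·i, i = Q / (K·A) = 51.8 / (7.990 × 4506) = 0.001439.
Head loss Δh = i · L = 0.001439 × 393 = 0.5655 m.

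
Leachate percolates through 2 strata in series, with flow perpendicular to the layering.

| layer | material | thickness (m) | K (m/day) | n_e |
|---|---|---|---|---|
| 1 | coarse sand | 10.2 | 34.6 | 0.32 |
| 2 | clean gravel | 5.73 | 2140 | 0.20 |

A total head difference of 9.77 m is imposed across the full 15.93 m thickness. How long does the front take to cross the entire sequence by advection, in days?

With flow normal to the layers, continuity requires the same specific discharge q through every layer.
Σ(b_i/K_i) = 10.2/34.6 + 5.73/2140 = 0.2975 d.
q = Δh / Σ(b_i/K_i) = 9.77 / 0.2975 = 32.84 m/day.
In each layer the seepage velocity is v_i = q/n_i, so the layer transit time is t_i = b_i·n_i / q:
  layer 1 (coarse sand): t_1 = 10.2 × 0.32 / 32.84 = 0.09938 d
  layer 2 (clean gravel): t_2 = 5.73 × 0.20 / 32.84 = 0.03489 d
Total t = Σ t_i = 0.1343 days.

0.134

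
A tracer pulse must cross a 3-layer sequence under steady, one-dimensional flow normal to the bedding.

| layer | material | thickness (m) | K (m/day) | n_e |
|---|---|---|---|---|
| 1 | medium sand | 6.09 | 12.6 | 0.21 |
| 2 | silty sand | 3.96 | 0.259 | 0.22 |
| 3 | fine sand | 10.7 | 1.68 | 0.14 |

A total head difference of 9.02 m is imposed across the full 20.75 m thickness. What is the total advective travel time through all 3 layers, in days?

8.96

With flow normal to the layers, continuity requires the same specific discharge q through every layer.
Σ(b_i/K_i) = 6.09/12.6 + 3.96/0.259 + 10.7/1.68 = 22.14 d.
q = Δh / Σ(b_i/K_i) = 9.02 / 22.14 = 0.4074 m/day.
In each layer the seepage velocity is v_i = q/n_i, so the layer transit time is t_i = b_i·n_i / q:
  layer 1 (medium sand): t_1 = 6.09 × 0.21 / 0.4074 = 3.139 d
  layer 2 (silty sand): t_2 = 3.96 × 0.22 / 0.4074 = 2.139 d
  layer 3 (fine sand): t_3 = 10.7 × 0.14 / 0.4074 = 3.677 d
Total t = Σ t_i = 8.955 days.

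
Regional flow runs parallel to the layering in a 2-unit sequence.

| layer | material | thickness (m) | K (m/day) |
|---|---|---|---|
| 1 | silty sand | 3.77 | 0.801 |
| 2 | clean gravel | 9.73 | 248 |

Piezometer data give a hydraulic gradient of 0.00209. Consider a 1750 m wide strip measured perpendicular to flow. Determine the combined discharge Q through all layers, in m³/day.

Flow is parallel to layering, so each bed carries its own Darcy discharge and the transmissivities add.
Σ(K_i·b_i) = 0.801×3.77 + 248×9.73 = 2416 m²/day.
Hydraulic gradient i = 0.00209.
Q = Σ(K_i·b_i) · W · i = 2416 × 1750 × 0.002090 = 8837 m³/day.

8840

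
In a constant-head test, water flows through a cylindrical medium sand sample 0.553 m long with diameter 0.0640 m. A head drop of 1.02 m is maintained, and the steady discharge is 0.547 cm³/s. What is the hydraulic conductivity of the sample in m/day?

7.96

Cross-sectional area A = π·(d/2)² = π × (0.0640/2)² = 0.003217 m².
Convert discharge: 0.547 cm³/s = 5.470e-07 m³/s.
Darcy's law rearranged: K = Q·L / (A·Δh) = 5.470e-07 × 0.553 / (0.003217 × 1.02) = 9.219e-05 m/s = 7.965 m/day.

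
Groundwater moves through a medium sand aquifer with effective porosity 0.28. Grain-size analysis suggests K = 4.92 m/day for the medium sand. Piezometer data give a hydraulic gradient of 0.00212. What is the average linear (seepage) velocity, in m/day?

0.0373

Hydraulic gradient i = 0.00212.
Darcy flux q = K · i = 4.920 × 0.002120 = 0.01043 m/day.
Seepage velocity v = q / n_e = 0.01043 / 0.28 = 0.03725 m/day.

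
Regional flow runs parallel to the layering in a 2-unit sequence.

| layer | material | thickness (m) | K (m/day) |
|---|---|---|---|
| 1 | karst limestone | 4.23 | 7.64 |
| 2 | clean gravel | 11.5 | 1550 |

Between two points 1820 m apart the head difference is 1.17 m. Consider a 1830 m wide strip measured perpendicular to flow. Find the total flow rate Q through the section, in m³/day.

21000

Flow is parallel to layering, so each bed carries its own Darcy discharge and the transmissivities add.
Σ(K_i·b_i) = 7.64×4.23 + 1550×11.5 = 17857 m²/day.
Hydraulic gradient i = Δh / L = 1.17 / 1820 = 0.0006429.
Q = Σ(K_i·b_i) · W · i = 17857 × 1830 × 0.0006429 = 21008 m³/day.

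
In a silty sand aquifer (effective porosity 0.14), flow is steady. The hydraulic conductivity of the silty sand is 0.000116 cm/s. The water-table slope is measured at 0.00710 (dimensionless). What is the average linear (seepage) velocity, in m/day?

0.00508

Convert K: 0.000116 cm/s × 864 = 0.1002 m/day.
Hydraulic gradient i = 0.00710.
Darcy flux q = K · i = 0.1002 × 0.007100 = 0.0007116 m/day.
Seepage velocity v = q / n_e = 0.0007116 / 0.14 = 0.005083 m/day.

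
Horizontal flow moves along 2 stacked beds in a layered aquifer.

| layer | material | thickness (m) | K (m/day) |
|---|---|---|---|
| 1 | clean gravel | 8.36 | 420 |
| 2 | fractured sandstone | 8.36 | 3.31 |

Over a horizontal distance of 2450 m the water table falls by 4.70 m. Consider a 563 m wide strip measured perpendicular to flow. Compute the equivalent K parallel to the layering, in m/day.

Flow is parallel to layering, so each bed carries its own Darcy discharge and the transmissivities add.
Σ(K_i·b_i) = 420×8.36 + 3.31×8.36 = 3539 m²/day.
Total thickness b = 16.72 m, so K_eq = Σ(K_i·b_i)/b = 211.7 m/day.

212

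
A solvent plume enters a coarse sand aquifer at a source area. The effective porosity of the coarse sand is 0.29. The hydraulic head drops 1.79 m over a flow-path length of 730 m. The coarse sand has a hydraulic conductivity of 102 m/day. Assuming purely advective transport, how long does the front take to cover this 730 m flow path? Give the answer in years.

2.32

Hydraulic gradient i = Δh / L = 1.79 / 730 = 0.002452.
Darcy flux q = K · i = 102.0 × 0.002452 = 0.2501 m/day.
Seepage velocity v = q / n_e = 0.2501 / 0.29 = 0.8624 m/day.
Travel time t = L / v = 730 / 0.8624 = 846.4 days = 2.317 years.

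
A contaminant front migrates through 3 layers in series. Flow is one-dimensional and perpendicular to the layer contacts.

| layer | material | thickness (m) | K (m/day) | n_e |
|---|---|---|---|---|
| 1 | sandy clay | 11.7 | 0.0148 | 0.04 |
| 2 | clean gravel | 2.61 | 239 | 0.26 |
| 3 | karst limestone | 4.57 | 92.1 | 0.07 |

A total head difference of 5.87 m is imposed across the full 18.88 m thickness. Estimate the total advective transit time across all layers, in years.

0.541

With flow normal to the layers, continuity requires the same specific discharge q through every layer.
Σ(b_i/K_i) = 11.7/0.0148 + 2.61/239 + 4.57/92.1 = 790.6 d.
q = Δh / Σ(b_i/K_i) = 5.87 / 790.6 = 0.007425 m/day.
In each layer the seepage velocity is v_i = q/n_i, so the layer transit time is t_i = b_i·n_i / q:
  layer 1 (sandy clay): t_1 = 11.7 × 0.04 / 0.007425 = 63.03 d
  layer 2 (clean gravel): t_2 = 2.61 × 0.26 / 0.007425 = 91.40 d
  layer 3 (karst limestone): t_3 = 4.57 × 0.07 / 0.007425 = 43.09 d
Total t = Σ t_i = 197.5 days = 0.5408 years.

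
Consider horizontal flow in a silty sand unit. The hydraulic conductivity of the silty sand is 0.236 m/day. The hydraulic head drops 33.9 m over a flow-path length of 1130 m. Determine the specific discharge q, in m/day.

0.00708

Hydraulic gradient i = Δh / L = 33.9 / 1130 = 0.03000.
Specific discharge q = K · i = 0.2360 × 0.03000 = 0.007080 m/day.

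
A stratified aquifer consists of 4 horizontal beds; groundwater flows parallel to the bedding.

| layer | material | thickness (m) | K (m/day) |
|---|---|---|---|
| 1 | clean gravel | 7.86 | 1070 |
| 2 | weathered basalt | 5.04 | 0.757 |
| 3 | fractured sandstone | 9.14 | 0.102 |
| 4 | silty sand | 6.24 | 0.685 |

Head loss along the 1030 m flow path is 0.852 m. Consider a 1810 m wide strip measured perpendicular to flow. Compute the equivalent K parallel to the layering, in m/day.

298

Flow is parallel to layering, so each bed carries its own Darcy discharge and the transmissivities add.
Σ(K_i·b_i) = 1070×7.86 + 0.757×5.04 + 0.102×9.14 + 0.685×6.24 = 8419 m²/day.
Total thickness b = 28.28 m, so K_eq = Σ(K_i·b_i)/b = 297.7 m/day.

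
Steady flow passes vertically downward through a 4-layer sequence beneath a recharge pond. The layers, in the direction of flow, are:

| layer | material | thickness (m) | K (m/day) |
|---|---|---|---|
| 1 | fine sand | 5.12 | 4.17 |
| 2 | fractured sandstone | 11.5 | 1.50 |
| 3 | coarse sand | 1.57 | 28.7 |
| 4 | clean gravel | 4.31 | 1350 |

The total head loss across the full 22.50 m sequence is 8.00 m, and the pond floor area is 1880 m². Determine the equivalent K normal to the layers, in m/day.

Flow is perpendicular to layering, so the layers act in series and the equivalent K is the thickness-weighted harmonic mean.
Total thickness L = 5.12 + 11.5 + 1.57 + 4.31 = 22.50 m.
Σ(b_i/K_i) = 5.12/4.17 + 11.5/1.50 + 1.57/28.7 + 4.31/1350 = 8.952 d.
K_eq = L / Σ(b_i/K_i) = 22.50 / 8.952 = 2.513 m/day.

2.51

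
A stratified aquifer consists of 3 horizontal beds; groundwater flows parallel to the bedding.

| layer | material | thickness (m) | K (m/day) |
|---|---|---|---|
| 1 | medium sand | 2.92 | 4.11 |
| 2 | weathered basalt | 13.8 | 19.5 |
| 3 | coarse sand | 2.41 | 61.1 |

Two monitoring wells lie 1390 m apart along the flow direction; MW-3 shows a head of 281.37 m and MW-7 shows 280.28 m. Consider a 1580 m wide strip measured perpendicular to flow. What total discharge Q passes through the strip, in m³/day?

531

Flow is parallel to layering, so each bed carries its own Darcy discharge and the transmissivities add.
Σ(K_i·b_i) = 4.11×2.92 + 19.5×13.8 + 61.1×2.41 = 428.4 m²/day.
Hydraulic gradient i = (281.37 − 280.28) / 1390 = 1.09 / 1390 = 0.0007842.
Q = Σ(K_i·b_i) · W · i = 428.4 × 1580 × 0.0007842 = 530.7 m³/day.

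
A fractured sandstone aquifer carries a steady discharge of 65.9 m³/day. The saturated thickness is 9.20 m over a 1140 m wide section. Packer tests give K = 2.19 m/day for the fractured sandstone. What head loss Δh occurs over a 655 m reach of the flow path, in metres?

1.88

Cross-sectional area A = 1140 × 9.20 = 10488 m².
From Q = K·A·i, i = Q / (K·A) = 65.9 / (2.190 × 10488) = 0.002869.
Head loss Δh = i · L = 0.002869 × 655 = 1.879 m.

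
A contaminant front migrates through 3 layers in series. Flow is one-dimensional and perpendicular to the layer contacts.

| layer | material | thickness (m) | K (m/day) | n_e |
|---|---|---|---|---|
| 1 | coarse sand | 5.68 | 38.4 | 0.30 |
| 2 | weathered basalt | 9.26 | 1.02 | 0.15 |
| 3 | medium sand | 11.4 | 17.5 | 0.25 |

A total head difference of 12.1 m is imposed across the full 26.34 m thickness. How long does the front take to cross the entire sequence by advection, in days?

4.85

With flow normal to the layers, continuity requires the same specific discharge q through every layer.
Σ(b_i/K_i) = 5.68/38.4 + 9.26/1.02 + 11.4/17.5 = 9.878 d.
q = Δh / Σ(b_i/K_i) = 12.1 / 9.878 = 1.225 m/day.
In each layer the seepage velocity is v_i = q/n_i, so the layer transit time is t_i = b_i·n_i / q:
  layer 1 (coarse sand): t_1 = 5.68 × 0.30 / 1.225 = 1.391 d
  layer 2 (weathered basalt): t_2 = 9.26 × 0.15 / 1.225 = 1.134 d
  layer 3 (medium sand): t_3 = 11.4 × 0.25 / 1.225 = 2.327 d
Total t = Σ t_i = 4.852 days.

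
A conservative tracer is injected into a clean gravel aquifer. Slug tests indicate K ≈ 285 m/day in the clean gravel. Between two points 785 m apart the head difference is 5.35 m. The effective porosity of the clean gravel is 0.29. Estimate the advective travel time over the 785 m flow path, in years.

0.321

Hydraulic gradient i = Δh / L = 5.35 / 785 = 0.006815.
Darcy flux q = K · i = 285.0 × 0.006815 = 1.942 m/day.
Seepage velocity v = q / n_e = 1.942 / 0.29 = 6.698 m/day.
Travel time t = L / v = 785 / 6.698 = 117.2 days = 0.3209 years.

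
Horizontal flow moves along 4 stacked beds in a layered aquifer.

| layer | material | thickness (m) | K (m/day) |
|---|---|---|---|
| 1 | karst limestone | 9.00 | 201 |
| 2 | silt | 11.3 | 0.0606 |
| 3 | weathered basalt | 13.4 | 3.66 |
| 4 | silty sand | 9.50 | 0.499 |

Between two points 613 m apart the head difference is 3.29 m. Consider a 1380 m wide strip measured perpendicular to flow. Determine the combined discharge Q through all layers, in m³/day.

Flow is parallel to layering, so each bed carries its own Darcy discharge and the transmissivities add.
Σ(K_i·b_i) = 201×9.00 + 0.0606×11.3 + 3.66×13.4 + 0.499×9.50 = 1863 m²/day.
Hydraulic gradient i = Δh / L = 3.29 / 613 = 0.005367.
Q = Σ(K_i·b_i) · W · i = 1863 × 1380 × 0.005367 = 13802 m³/day.

13800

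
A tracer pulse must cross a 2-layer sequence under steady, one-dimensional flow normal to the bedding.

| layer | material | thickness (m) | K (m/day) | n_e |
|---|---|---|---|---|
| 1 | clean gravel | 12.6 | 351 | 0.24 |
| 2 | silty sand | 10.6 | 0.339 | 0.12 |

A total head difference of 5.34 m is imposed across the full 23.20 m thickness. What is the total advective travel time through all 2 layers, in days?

With flow normal to the layers, continuity requires the same specific discharge q through every layer.
Σ(b_i/K_i) = 12.6/351 + 10.6/0.339 = 31.30 d.
q = Δh / Σ(b_i/K_i) = 5.34 / 31.30 = 0.1706 m/day.
In each layer the seepage velocity is v_i = q/n_i, so the layer transit time is t_i = b_i·n_i / q:
  layer 1 (clean gravel): t_1 = 12.6 × 0.24 / 0.1706 = 17.73 d
  layer 2 (silty sand): t_2 = 10.6 × 0.12 / 0.1706 = 7.457 d
Total t = Σ t_i = 25.18 days.

25.2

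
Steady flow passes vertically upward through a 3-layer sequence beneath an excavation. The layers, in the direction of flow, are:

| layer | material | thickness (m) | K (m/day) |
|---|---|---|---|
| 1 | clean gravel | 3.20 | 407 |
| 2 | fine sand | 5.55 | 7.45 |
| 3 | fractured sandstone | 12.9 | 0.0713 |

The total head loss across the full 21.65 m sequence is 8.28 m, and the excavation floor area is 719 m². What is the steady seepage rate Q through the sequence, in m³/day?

32.8

Flow is perpendicular to layering, so the layers act in series and the equivalent K is the thickness-weighted harmonic mean.
Total thickness L = 3.20 + 5.55 + 12.9 = 21.65 m.
Σ(b_i/K_i) = 3.20/407 + 5.55/7.45 + 12.9/0.0713 = 181.7 d.
K_eq = L / Σ(b_i/K_i) = 21.65 / 181.7 = 0.1192 m/day.
Q = K_eq · A · (Δh/L) = 0.1192 × 719 × (8.28/21.65) = 32.77 m³/day.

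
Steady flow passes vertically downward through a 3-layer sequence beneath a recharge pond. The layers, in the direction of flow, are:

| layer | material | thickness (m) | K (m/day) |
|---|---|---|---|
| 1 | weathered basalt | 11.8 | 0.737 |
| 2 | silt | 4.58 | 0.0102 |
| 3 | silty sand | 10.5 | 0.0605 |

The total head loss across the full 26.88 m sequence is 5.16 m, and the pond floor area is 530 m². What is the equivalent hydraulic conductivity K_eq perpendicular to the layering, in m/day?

0.0421

Flow is perpendicular to layering, so the layers act in series and the equivalent K is the thickness-weighted harmonic mean.
Total thickness L = 11.8 + 4.58 + 10.5 = 26.88 m.
Σ(b_i/K_i) = 11.8/0.737 + 4.58/0.0102 + 10.5/0.0605 = 638.6 d.
K_eq = L / Σ(b_i/K_i) = 26.88 / 638.6 = 0.04209 m/day.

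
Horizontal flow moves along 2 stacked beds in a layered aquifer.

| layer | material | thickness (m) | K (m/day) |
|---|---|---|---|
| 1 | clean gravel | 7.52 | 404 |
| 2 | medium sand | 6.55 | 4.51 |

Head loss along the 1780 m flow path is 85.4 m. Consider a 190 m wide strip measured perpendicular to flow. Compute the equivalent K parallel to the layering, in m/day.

218

Flow is parallel to layering, so each bed carries its own Darcy discharge and the transmissivities add.
Σ(K_i·b_i) = 404×7.52 + 4.51×6.55 = 3068 m²/day.
Total thickness b = 14.07 m, so K_eq = Σ(K_i·b_i)/b = 218.0 m/day.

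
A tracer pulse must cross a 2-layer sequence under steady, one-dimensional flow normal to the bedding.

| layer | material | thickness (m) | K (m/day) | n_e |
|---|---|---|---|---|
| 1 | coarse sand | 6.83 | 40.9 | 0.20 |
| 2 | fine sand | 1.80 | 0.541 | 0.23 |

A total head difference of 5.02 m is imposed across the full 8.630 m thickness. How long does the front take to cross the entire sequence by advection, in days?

1.24

With flow normal to the layers, continuity requires the same specific discharge q through every layer.
Σ(b_i/K_i) = 6.83/40.9 + 1.80/0.541 = 3.494 d.
q = Δh / Σ(b_i/K_i) = 5.02 / 3.494 = 1.437 m/day.
In each layer the seepage velocity is v_i = q/n_i, so the layer transit time is t_i = b_i·n_i / q:
  layer 1 (coarse sand): t_1 = 6.83 × 0.20 / 1.437 = 0.9508 d
  layer 2 (fine sand): t_2 = 1.80 × 0.23 / 1.437 = 0.2882 d
Total t = Σ t_i = 1.239 days.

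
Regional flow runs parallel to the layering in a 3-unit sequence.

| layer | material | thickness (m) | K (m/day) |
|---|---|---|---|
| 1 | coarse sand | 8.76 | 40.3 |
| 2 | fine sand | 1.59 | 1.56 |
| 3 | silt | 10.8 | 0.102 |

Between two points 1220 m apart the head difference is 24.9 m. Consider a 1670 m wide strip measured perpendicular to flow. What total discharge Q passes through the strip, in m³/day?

12200

Flow is parallel to layering, so each bed carries its own Darcy discharge and the transmissivities add.
Σ(K_i·b_i) = 40.3×8.76 + 1.56×1.59 + 0.102×10.8 = 356.6 m²/day.
Hydraulic gradient i = Δh / L = 24.9 / 1220 = 0.02041.
Q = Σ(K_i·b_i) · W · i = 356.6 × 1670 × 0.02041 = 12155 m³/day.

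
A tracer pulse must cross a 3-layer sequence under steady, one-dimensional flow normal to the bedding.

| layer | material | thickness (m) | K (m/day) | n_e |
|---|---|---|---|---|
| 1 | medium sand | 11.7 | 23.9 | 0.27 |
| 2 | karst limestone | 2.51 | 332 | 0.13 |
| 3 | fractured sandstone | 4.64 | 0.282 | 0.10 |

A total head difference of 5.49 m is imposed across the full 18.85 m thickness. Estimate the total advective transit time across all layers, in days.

12.2

With flow normal to the layers, continuity requires the same specific discharge q through every layer.
Σ(b_i/K_i) = 11.7/23.9 + 2.51/332 + 4.64/0.282 = 16.95 d.
q = Δh / Σ(b_i/K_i) = 5.49 / 16.95 = 0.3239 m/day.
In each layer the seepage velocity is v_i = q/n_i, so the layer transit time is t_i = b_i·n_i / q:
  layer 1 (medium sand): t_1 = 11.7 × 0.27 / 0.3239 = 9.754 d
  layer 2 (karst limestone): t_2 = 2.51 × 0.13 / 0.3239 = 1.007 d
  layer 3 (fractured sandstone): t_3 = 4.64 × 0.10 / 0.3239 = 1.433 d
Total t = Σ t_i = 12.19 days.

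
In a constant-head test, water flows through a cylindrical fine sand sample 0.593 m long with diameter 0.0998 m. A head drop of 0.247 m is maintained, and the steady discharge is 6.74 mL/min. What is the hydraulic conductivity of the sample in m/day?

Cross-sectional area A = π·(d/2)² = π × (0.0998/2)² = 0.007823 m².
Convert discharge: 6.74 mL/min = 1.123e-07 m³/s.
Darcy's law rearranged: K = Q·L / (A·Δh) = 1.123e-07 × 0.593 / (0.007823 × 0.247) = 3.448e-05 m/s = 2.979 m/day.

2.98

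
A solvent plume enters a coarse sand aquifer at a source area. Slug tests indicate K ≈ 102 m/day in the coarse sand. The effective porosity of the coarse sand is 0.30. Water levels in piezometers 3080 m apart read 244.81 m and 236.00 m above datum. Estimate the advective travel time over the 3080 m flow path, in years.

8.67

Hydraulic gradient i = (244.81 − 236.00) / 3080 = 8.81 / 3080 = 0.002860.
Darcy flux q = K · i = 102.0 × 0.002860 = 0.2918 m/day.
Seepage velocity v = q / n_e = 0.2918 / 0.30 = 0.9725 m/day.
Travel time t = L / v = 3080 / 0.9725 = 3167 days = 8.671 years.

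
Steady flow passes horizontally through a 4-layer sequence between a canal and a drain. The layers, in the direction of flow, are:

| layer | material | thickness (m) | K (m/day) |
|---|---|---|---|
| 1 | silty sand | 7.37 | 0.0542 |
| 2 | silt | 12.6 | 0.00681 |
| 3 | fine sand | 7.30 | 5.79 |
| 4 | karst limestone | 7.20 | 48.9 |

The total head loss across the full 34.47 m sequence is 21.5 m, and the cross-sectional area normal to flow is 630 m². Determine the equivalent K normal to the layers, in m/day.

0.0173

Flow is perpendicular to layering, so the layers act in series and the equivalent K is the thickness-weighted harmonic mean.
Total thickness L = 7.37 + 12.6 + 7.30 + 7.20 = 34.47 m.
Σ(b_i/K_i) = 7.37/0.0542 + 12.6/0.00681 + 7.30/5.79 + 7.20/48.9 = 1988 d.
K_eq = L / Σ(b_i/K_i) = 34.47 / 1988 = 0.01734 m/day.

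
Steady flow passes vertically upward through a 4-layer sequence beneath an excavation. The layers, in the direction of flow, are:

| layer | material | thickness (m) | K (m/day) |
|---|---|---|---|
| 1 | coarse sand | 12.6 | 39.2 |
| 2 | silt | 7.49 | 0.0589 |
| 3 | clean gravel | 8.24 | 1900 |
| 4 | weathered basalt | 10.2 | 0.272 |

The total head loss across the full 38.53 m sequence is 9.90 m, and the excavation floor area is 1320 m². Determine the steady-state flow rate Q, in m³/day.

Flow is perpendicular to layering, so the layers act in series and the equivalent K is the thickness-weighted harmonic mean.
Total thickness L = 12.6 + 7.49 + 8.24 + 10.2 = 38.53 m.
Σ(b_i/K_i) = 12.6/39.2 + 7.49/0.0589 + 8.24/1900 + 10.2/0.272 = 165.0 d.
K_eq = L / Σ(b_i/K_i) = 38.53 / 165.0 = 0.2335 m/day.
Q = K_eq · A · (Δh/L) = 0.2335 × 1320 × (9.90/38.53) = 79.20 m³/day.

79.2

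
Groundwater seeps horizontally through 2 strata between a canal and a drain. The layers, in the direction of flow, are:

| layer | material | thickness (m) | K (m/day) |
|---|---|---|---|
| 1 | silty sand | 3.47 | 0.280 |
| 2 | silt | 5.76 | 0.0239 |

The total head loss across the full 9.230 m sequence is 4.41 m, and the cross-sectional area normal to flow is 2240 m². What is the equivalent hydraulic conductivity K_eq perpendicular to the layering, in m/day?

0.0364

Flow is perpendicular to layering, so the layers act in series and the equivalent K is the thickness-weighted harmonic mean.
Total thickness L = 3.47 + 5.76 = 9.230 m.
Σ(b_i/K_i) = 3.47/0.280 + 5.76/0.0239 = 253.4 d.
K_eq = L / Σ(b_i/K_i) = 9.230 / 253.4 = 0.03643 m/day.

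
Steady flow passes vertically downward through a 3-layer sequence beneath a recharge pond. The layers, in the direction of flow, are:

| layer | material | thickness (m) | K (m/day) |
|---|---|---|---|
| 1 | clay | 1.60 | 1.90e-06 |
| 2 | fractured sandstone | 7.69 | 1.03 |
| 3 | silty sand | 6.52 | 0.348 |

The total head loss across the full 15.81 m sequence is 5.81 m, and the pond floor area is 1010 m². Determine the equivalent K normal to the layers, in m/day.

1.88e-05

Flow is perpendicular to layering, so the layers act in series and the equivalent K is the thickness-weighted harmonic mean.
Total thickness L = 1.60 + 7.69 + 6.52 = 15.81 m.
Σ(b_i/K_i) = 1.60/1.90e-06 + 7.69/1.03 + 6.52/0.348 = 8.421e+05 d.
K_eq = L / Σ(b_i/K_i) = 15.81 / 8.421e+05 = 1.877e-05 m/day.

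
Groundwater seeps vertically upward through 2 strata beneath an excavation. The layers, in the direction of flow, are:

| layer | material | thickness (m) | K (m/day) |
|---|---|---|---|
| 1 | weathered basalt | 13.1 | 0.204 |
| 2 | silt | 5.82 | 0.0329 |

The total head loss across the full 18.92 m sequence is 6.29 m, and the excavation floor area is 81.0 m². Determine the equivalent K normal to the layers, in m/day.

0.0785

Flow is perpendicular to layering, so the layers act in series and the equivalent K is the thickness-weighted harmonic mean.
Total thickness L = 13.1 + 5.82 = 18.92 m.
Σ(b_i/K_i) = 13.1/0.204 + 5.82/0.0329 = 241.1 d.
K_eq = L / Σ(b_i/K_i) = 18.92 / 241.1 = 0.07847 m/day.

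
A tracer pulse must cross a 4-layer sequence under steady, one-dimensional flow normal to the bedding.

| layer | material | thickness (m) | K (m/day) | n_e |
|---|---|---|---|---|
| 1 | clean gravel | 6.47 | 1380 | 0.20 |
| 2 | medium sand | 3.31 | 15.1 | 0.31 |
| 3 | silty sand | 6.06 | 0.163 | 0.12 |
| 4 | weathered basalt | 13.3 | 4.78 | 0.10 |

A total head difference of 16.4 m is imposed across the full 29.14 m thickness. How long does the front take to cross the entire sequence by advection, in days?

With flow normal to the layers, continuity requires the same specific discharge q through every layer.
Σ(b_i/K_i) = 6.47/1380 + 3.31/15.1 + 6.06/0.163 + 13.3/4.78 = 40.18 d.
q = Δh / Σ(b_i/K_i) = 16.4 / 40.18 = 0.4081 m/day.
In each layer the seepage velocity is v_i = q/n_i, so the layer transit time is t_i = b_i·n_i / q:
  layer 1 (clean gravel): t_1 = 6.47 × 0.20 / 0.4081 = 3.171 d
  layer 2 (medium sand): t_2 = 3.31 × 0.31 / 0.4081 = 2.514 d
  layer 3 (silty sand): t_3 = 6.06 × 0.12 / 0.4081 = 1.782 d
  layer 4 (weathered basalt): t_4 = 13.3 × 0.10 / 0.4081 = 3.259 d
Total t = Σ t_i = 10.73 days.

10.7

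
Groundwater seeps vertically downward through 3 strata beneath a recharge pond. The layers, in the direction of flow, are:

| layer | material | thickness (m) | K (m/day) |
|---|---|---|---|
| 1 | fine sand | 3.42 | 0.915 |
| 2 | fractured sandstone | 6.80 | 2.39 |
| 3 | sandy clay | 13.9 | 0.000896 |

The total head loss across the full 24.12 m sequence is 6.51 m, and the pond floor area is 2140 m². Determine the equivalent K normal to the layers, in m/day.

Flow is perpendicular to layering, so the layers act in series and the equivalent K is the thickness-weighted harmonic mean.
Total thickness L = 3.42 + 6.80 + 13.9 = 24.12 m.
Σ(b_i/K_i) = 3.42/0.915 + 6.80/2.39 + 13.9/0.000896 = 15520 d.
K_eq = L / Σ(b_i/K_i) = 24.12 / 15520 = 0.001554 m/day.

0.00155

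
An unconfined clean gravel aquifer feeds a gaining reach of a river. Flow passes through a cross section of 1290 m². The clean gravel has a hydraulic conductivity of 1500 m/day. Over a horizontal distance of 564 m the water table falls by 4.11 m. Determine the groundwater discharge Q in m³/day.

Hydraulic gradient i = Δh / L = 4.11 / 564 = 0.007287.
Darcy's law: Q = K · A · i = 1500 × 1290 × 0.007287 = 14101 m³/day.

14100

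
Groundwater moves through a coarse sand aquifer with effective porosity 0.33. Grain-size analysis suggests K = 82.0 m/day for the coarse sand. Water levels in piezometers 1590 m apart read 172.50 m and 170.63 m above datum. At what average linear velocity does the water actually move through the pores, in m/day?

Hydraulic gradient i = (172.50 − 170.63) / 1590 = 1.87 / 1590 = 0.001176.
Darcy flux q = K · i = 82.00 × 0.001176 = 0.09644 m/day.
Seepage velocity v = q / n_e = 0.09644 / 0.33 = 0.2922 m/day.

0.292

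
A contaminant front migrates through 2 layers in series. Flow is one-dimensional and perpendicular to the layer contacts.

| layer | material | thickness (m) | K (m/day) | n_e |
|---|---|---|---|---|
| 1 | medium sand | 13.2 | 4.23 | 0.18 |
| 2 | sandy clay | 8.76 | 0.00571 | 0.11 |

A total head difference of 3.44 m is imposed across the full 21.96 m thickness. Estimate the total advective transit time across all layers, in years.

With flow normal to the layers, continuity requires the same specific discharge q through every layer.
Σ(b_i/K_i) = 13.2/4.23 + 8.76/0.00571 = 1537 d.
q = Δh / Σ(b_i/K_i) = 3.44 / 1537 = 0.002238 m/day.
In each layer the seepage velocity is v_i = q/n_i, so the layer transit time is t_i = b_i·n_i / q:
  layer 1 (medium sand): t_1 = 13.2 × 0.18 / 0.002238 = 1062 d
  layer 2 (sandy clay): t_2 = 8.76 × 0.11 / 0.002238 = 430.6 d
Total t = Σ t_i = 1492 days = 4.086 years.

4.09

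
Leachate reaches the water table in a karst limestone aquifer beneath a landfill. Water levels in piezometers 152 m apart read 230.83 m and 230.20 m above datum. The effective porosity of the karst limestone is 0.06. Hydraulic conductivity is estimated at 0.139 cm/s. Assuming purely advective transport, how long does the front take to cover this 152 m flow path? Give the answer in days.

Convert K: 0.139 cm/s × 864 = 120.1 m/day.
Hydraulic gradient i = (230.83 − 230.20) / 152 = 0.63 / 152 = 0.004145.
Darcy flux q = K · i = 120.1 × 0.004145 = 0.4978 m/day.
Seepage velocity v = q / n_e = 0.4978 / 0.06 = 8.296 m/day.
Travel time t = L / v = 152 / 8.296 = 18.32 days.

18.3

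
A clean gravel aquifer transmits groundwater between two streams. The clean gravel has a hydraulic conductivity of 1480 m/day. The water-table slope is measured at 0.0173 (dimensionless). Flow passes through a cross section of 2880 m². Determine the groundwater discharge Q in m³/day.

73700

Hydraulic gradient i = 0.0173.
Darcy's law: Q = K · A · i = 1480 × 2880 × 0.01730 = 73740 m³/day.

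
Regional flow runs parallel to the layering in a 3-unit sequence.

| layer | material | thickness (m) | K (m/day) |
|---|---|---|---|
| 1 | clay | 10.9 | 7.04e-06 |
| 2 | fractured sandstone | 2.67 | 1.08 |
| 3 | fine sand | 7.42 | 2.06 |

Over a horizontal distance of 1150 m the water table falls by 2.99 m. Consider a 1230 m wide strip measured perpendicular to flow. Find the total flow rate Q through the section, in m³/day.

Flow is parallel to layering, so each bed carries its own Darcy discharge and the transmissivities add.
Σ(K_i·b_i) = 7.04e-06×10.9 + 1.08×2.67 + 2.06×7.42 = 18.17 m²/day.
Hydraulic gradient i = Δh / L = 2.99 / 1150 = 0.002600.
Q = Σ(K_i·b_i) · W · i = 18.17 × 1230 × 0.002600 = 58.10 m³/day.

58.1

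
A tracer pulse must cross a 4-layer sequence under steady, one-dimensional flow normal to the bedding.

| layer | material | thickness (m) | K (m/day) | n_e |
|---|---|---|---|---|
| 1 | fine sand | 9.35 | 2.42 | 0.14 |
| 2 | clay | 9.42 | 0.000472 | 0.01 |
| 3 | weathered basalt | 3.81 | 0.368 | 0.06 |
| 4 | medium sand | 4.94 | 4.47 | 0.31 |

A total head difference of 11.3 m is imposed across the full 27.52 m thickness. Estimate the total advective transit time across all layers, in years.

With flow normal to the layers, continuity requires the same specific discharge q through every layer.
Σ(b_i/K_i) = 9.35/2.42 + 9.42/0.000472 + 3.81/0.368 + 4.94/4.47 = 19973 d.
q = Δh / Σ(b_i/K_i) = 11.3 / 19973 = 0.0005658 m/day.
In each layer the seepage velocity is v_i = q/n_i, so the layer transit time is t_i = b_i·n_i / q:
  layer 1 (fine sand): t_1 = 9.35 × 0.14 / 0.0005658 = 2314 d
  layer 2 (clay): t_2 = 9.42 × 0.01 / 0.0005658 = 166.5 d
  layer 3 (weathered basalt): t_3 = 3.81 × 0.06 / 0.0005658 = 404.1 d
  layer 4 (medium sand): t_4 = 4.94 × 0.31 / 0.0005658 = 2707 d
Total t = Σ t_i = 5591 days = 15.31 years.

15.3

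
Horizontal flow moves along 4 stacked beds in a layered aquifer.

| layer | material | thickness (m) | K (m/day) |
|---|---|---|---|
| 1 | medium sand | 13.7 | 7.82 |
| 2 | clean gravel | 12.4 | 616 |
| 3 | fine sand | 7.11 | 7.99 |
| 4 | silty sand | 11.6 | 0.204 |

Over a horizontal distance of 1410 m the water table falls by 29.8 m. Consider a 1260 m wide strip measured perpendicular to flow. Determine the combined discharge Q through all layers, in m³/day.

Flow is parallel to layering, so each bed carries its own Darcy discharge and the transmissivities add.
Σ(K_i·b_i) = 7.82×13.7 + 616×12.4 + 7.99×7.11 + 0.204×11.6 = 7805 m²/day.
Hydraulic gradient i = Δh / L = 29.8 / 1410 = 0.02113.
Q = Σ(K_i·b_i) · W · i = 7805 × 1260 × 0.02113 = 2.078e+05 m³/day.

208000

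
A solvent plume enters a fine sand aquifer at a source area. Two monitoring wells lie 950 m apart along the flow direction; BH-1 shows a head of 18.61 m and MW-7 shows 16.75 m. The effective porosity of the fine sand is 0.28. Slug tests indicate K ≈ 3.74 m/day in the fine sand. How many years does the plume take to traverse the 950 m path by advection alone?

Hydraulic gradient i = (18.61 − 16.75) / 950 = 1.86 / 950 = 0.001958.
Darcy flux q = K · i = 3.740 × 0.001958 = 0.007323 m/day.
Seepage velocity v = q / n_e = 0.007323 / 0.28 = 0.02615 m/day.
Travel time t = L / v = 950 / 0.02615 = 36326 days = 99.46 years.

99.5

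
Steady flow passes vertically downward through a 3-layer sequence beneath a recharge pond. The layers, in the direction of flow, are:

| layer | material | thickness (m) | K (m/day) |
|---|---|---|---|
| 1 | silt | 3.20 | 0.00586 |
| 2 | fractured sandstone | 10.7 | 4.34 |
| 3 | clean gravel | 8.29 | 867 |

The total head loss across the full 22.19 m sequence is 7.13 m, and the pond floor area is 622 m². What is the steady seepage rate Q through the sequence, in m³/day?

Flow is perpendicular to layering, so the layers act in series and the equivalent K is the thickness-weighted harmonic mean.
Total thickness L = 3.20 + 10.7 + 8.29 = 22.19 m.
Σ(b_i/K_i) = 3.20/0.00586 + 10.7/4.34 + 8.29/867 = 548.6 d.
K_eq = L / Σ(b_i/K_i) = 22.19 / 548.6 = 0.04045 m/day.
Q = K_eq · A · (Δh/L) = 0.04045 × 622 × (7.13/22.19) = 8.085 m³/day.

8.08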